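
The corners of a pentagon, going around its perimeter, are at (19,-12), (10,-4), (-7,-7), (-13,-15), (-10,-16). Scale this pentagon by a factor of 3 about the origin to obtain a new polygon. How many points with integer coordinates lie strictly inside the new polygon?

1981

By the shoelace formula, twice the signed area is |(19·(-4) − 10·(-12)) + (10·(-7) − (-7)·(-4)) + ((-7)·(-15) − (-13)·(-7)) + ((-13)·(-16) − (-10)·(-15)) + ((-10)·(-12) − 19·(-16))| = 442, so the area is 221.
Summing gcd(|Δx|,|Δy|) over the edges gives the boundary count: gcd(9,8) + gcd(17,3) + gcd(6,8) + gcd(3,1) + gcd(29,4) = 1+1+2+1+1 = 6.
Scaling by 3 multiplies the area by 3² = 9 (so the new area is 1989) and multiplies the boundary lattice-point count by 3, giving 18.
By Pick's theorem, the interior count of the dilated polygon is 1989 − 18/2 + 1 = 1981.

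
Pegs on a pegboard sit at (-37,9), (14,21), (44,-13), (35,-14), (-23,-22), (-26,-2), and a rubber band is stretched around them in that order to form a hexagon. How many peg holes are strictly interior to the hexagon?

2039

The shoelace formula gives twice the area as |((-37)·21 − 14·9) + (14·(-13) − 44·21) + (44·(-14) − 35·(-13)) + (35·(-22) − (-23)·(-14)) + ((-23)·(-2) − (-26)·(-22)) + ((-26)·9 − (-37)·(-2))| = 4096, so the area is 2048.
Along each edge there are gcd(|Δx|,|Δy|)+1 lattice points, so counting each shared vertex once the boundary has gcd(51,12) + gcd(30,34) + gcd(9,1) + gcd(58,8) + gcd(3,20) + gcd(11,11) = 3+2+1+2+1+11 = 20.
By Pick's theorem A = I + B/2 − 1, so I = 2048 − 20/2 + 1 = 2039.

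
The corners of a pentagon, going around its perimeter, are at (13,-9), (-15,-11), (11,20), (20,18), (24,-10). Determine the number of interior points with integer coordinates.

685

The shoelace formula gives twice the area as |(13·(-11) − (-15)·(-9)) + ((-15)·20 − 11·(-11)) + (11·18 − 20·20) + (20·(-10) − 24·18) + (24·(-9) − 13·(-10))| = 1377, so the area is 1377/2.
Summing gcd(|Δx|,|Δy|) over the edges gives the boundary count: gcd(28,2) + gcd(26,31) + gcd(9,2) + gcd(4,28) + gcd(11,1) = 2+1+1+4+1 = 9.
By Pick's theorem A = I + B/2 − 1, so I = 1377/2 − 9/2 + 1 = 685.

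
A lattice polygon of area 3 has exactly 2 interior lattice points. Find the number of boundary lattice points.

Pick's theorem gives A = I + B/2 − 1, so B = 2(A − I + 1) = 2(3 − 2 + 1) = 4.

4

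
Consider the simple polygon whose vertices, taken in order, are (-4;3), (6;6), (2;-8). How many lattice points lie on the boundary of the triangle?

4

Summing gcd(|Δx|,|Δy|) over the edges gives the boundary count: gcd(10,3) + gcd(4,14) + gcd(6,11) = 1+2+1 = 4.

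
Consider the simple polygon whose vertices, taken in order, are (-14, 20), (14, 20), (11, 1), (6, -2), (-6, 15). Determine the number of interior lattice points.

The shoelace formula gives twice the area as |[(-14)·20 − 14·20] + [14·1 − 11·20] + [11·(-2) − 6·1] + [6·15 − (-6)·(-2)] + [(-6)·20 − (-14)·15]| = 626, so the area is 313.
Summing gcd(|Δx|,|Δy|) over the edges gives the boundary count: gcd(28,0) + gcd(3,19) + gcd(5,3) + gcd(12,17) + gcd(8,5) = 28+1+1+1+1 = 32.
By Pick's theorem A = I + B/2 − 1, so I = 313 − 32/2 + 1 = 298.

298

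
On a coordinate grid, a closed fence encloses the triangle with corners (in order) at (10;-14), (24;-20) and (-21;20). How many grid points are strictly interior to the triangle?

142

Using the shoelace formula, 2A = |(10·(-20) − 24·(-14)) + (24·20 − (-21)·(-20)) + ((-21)·(-14) − 10·20)| = 290, so the area is 145.
The number of boundary lattice points is Σ gcd(|Δx|,|Δy|) = gcd(14,6) + gcd(45,40) + gcd(31,34) = 2+5+1 = 8.
By Pick's theorem A = I + B/2 − 1, so I = 145 − 8/2 + 1 = 142.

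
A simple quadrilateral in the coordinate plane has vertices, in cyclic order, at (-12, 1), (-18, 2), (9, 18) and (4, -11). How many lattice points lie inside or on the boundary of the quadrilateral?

328

The shoelace formula gives twice the area as |[(-12)·2 − (-18)·1] + [(-18)·18 − 9·2] + [9·(-11) − 4·18] + [4·1 − (-12)·(-11)]| = 647, so the area is 323.5.
Summing gcd(|Δx|,|Δy|) over the edges gives the boundary count: gcd(6,1) + gcd(27,16) + gcd(5,29) + gcd(16,12) = 1+1+1+4 = 7.
Pick's theorem gives I = A − B/2 + 1 = 323.5 − 7/2 + 1 = 321, so the closed region contains I + B = 321 + 7 = 328 lattice points.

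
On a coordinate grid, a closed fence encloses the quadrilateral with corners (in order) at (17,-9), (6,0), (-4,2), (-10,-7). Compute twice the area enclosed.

By the shoelace formula, twice the signed area is |[17·0 − 6·(-9)] + [6·2 − (-4)·0] + [(-4)·(-7) − (-10)·2] + [(-10)·(-9) − 17·(-7)]| = 323, so the area is 323/2.

323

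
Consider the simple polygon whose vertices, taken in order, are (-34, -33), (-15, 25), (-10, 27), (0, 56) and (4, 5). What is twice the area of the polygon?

2246

Using the shoelace formula, 2A = |((-34)·25 − (-15)·(-33)) + ((-15)·27 − (-10)·25) + ((-10)·56 − 0·27) + (0·5 − 4·56) + (4·(-33) − (-34)·5)| = 2246, so the area is 1123.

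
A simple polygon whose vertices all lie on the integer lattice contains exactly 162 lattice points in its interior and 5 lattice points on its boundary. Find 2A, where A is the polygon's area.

327

Pick's theorem states A = I + B/2 − 1, so A = 162 + 5/2 − 1 = 327/2.
Hence 2A = 327.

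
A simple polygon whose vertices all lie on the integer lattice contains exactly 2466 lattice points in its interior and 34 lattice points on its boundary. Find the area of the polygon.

By Pick's theorem, A = I + B/2 − 1 = 2466 + 34/2 − 1 = 2482.

2482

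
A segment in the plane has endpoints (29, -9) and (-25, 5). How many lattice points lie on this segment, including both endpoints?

3

The number of lattice points on a segment between lattice points is gcd(|Δx|,|Δy|) + 1 = gcd(54,14) + 1 = 2 + 1 = 3.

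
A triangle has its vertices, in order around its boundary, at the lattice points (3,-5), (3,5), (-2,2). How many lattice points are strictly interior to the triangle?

Using the shoelace formula, 2A = |[3·5 − 3·(-5)] + [3·2 − (-2)·5] + [(-2)·(-5) − 3·2]| = 50, so the area is 25.
The number of boundary lattice points is Σ gcd(|Δx|,|Δy|) = gcd(0,10) + gcd(5,3) + gcd(5,7) = 10+1+1 = 12.
By Pick's theorem A = I + B/2 − 1, so I = 25 − 12/2 + 1 = 20.

20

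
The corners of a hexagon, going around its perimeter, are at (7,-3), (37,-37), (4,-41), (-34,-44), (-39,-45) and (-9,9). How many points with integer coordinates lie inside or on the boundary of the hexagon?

2041

Using the shoelace formula, 2A = |[7·(-37) − 37·(-3)] + [37·(-41) − 4·(-37)] + [4·(-44) − (-34)·(-41)] + [(-34)·(-45) − (-39)·(-44)] + [(-39)·9 − (-9)·(-45)] + [(-9)·(-3) − 7·9]| = 4065, so the area is 2032.5.
Summing gcd(|Δx|,|Δy|) over the edges gives the boundary count: gcd(30,34) + gcd(33,4) + gcd(38,3) + gcd(5,1) + gcd(30,54) + gcd(16,12) = 2+1+1+1+6+4 = 15.
Pick's theorem gives I = A − B/2 + 1 = 2032.5 − 15/2 + 1 = 2026, so the closed region contains I + B = 2026 + 15 = 2041 lattice points.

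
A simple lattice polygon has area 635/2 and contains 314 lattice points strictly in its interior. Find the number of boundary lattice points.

Pick's theorem gives A = I + B/2 − 1, so B = 2(A − I + 1) = 2(635/2 − 314 + 1) = 9.

9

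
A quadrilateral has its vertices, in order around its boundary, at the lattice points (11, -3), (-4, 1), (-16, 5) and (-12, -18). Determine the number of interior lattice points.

The shoelace formula gives twice the area as |[11·1 − (-4)·(-3)] + [(-4)·5 − (-16)·1] + [(-16)·(-18) − (-12)·5] + [(-12)·(-3) − 11·(-18)]| = 577, so the area is 288.5.
Along each edge there are gcd(|Δx|,|Δy|)+1 lattice points, so counting each shared vertex once the boundary has gcd(15,4) + gcd(12,4) + gcd(4,23) + gcd(23,15) = 1+4+1+1 = 7.
Pick's theorem gives I = A − B/2 + 1 = 288.5 − 7/2 + 1 = 286.

286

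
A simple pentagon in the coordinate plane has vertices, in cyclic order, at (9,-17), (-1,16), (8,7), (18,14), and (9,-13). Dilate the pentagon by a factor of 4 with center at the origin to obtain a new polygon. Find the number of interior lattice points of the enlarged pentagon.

By the shoelace formula, twice the signed area is |(9·16 − (-1)·(-17)) + ((-1)·7 − 8·16) + (8·14 − 18·7) + (18·(-13) − 9·14) + (9·(-17) − 9·(-13))| = 418, so the area is 209.
The number of boundary lattice points is Σ gcd(|Δx|,|Δy|) = gcd(10,33) + gcd(9,9) + gcd(10,7) + gcd(9,27) + gcd(0,4) = 1+9+1+9+4 = 24.
Scaling by 4 multiplies the area by 4² = 16 (so the new area is 3344) and multiplies the boundary lattice-point count by 4, giving 96.
By Pick's theorem, the interior count of the dilated polygon is 3344 − 96/2 + 1 = 3297.

3297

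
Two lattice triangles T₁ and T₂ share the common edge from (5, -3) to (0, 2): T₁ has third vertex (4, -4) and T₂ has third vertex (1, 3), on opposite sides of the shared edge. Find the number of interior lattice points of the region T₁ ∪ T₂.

The union is the simple quadrilateral with vertices (5, -3), (4, -4), (0, 2), (1, 3) in order.
Using the shoelace formula, 2A = |[5·(-4) − 4·(-3)] + [4·2 − 0·(-4)] + [0·3 − 1·2] + [1·(-3) − 5·3]| = 20, so the area is 10.
Along each edge there are gcd(|Δx|,|Δy|)+1 lattice points, so counting each shared vertex once the boundary has gcd(1,1) + gcd(4,6) + gcd(1,1) + gcd(4,6) = 1+2+1+2 = 6.
By Pick's theorem I = A − B/2 + 1 = 10 − 6/2 + 1 = 8.

8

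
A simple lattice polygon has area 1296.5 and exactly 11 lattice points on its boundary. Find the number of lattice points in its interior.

1292

From Pick's theorem, I = A − B/2 + 1 = 1296.5 − 11/2 + 1 = 1292.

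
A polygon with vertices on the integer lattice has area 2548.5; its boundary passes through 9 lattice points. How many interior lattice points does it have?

Pick's theorem A = I + B/2 − 1 rearranges to I = A − B/2 + 1 = 2548.5 − 9/2 + 1 = 2545.

2545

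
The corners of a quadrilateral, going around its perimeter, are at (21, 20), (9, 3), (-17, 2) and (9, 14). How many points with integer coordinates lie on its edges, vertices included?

10

Summing gcd(|Δx|,|Δy|) over the edges gives the boundary count: gcd(12,17) + gcd(26,1) + gcd(26,12) + gcd(12,6) = 1+1+2+6 = 10.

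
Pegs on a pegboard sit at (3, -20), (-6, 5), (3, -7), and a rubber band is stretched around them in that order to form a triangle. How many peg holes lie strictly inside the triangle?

51

The shoelace formula gives twice the area as |[3·5 − (-6)·(-20)] + [(-6)·(-7) − 3·5] + [3·(-20) − 3·(-7)]| = 117, so the area is 117/2.
Along each edge there are gcd(|Δx|,|Δy|)+1 lattice points, so counting each shared vertex once the boundary has gcd(9,25) + gcd(9,12) + gcd(0,13) = 1+3+13 = 17.
By Pick's theorem A = I + B/2 − 1, so I = 117/2 − 17/2 + 1 = 51.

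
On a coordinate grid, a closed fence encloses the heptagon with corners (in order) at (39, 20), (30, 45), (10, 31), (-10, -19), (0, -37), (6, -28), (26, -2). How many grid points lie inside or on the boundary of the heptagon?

Using the shoelace formula, 2A = |(39·45 − 30·20) + (30·31 − 10·45) + (10·(-19) − (-10)·31) + ((-10)·(-37) − 0·(-19)) + (0·(-28) − 6·(-37)) + (6·(-2) − 26·(-28)) + (26·20 − 39·(-2))| = 3661, so the area is 1830.5.
Along each edge there are gcd(|Δx|,|Δy|)+1 lattice points, so counting each shared vertex once the boundary has gcd(9,25) + gcd(20,14) + gcd(20,50) + gcd(10,18) + gcd(6,9) + gcd(20,26) + gcd(13,22) = 1+2+10+2+3+2+1 = 21.
Pick's theorem gives I = A − B/2 + 1 = 1830.5 − 21/2 + 1 = 1821, so the closed region contains I + B = 1821 + 21 = 1842 lattice points.

1842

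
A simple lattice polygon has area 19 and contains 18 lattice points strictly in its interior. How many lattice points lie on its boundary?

Pick's theorem gives A = I + B/2 − 1, so B = 2(A − I + 1) = 2(19 − 18 + 1) = 4.

4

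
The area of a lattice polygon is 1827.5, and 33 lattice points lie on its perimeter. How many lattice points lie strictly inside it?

Pick's theorem A = I + B/2 − 1 rearranges to I = A − B/2 + 1 = 1827.5 − 33/2 + 1 = 1812.

1812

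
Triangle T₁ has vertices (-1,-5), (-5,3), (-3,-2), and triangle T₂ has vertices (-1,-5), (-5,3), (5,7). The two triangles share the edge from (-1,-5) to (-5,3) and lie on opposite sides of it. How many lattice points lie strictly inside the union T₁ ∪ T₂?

The union is the simple quadrilateral with vertices (-1,-5), (-3,-2), (-5,3), (5,7) in order.
The shoelace formula gives twice the area as |((-1)·(-2) − (-3)·(-5)) + ((-3)·3 − (-5)·(-2)) + ((-5)·7 − 5·3) + (5·(-5) − (-1)·7)| = 100, so the area is 50.
Summing gcd(|Δx|,|Δy|) over the edges gives the boundary count: gcd(2,3) + gcd(2,5) + gcd(10,4) + gcd(6,12) = 1+1+2+6 = 10.
By Pick's theorem I = A − B/2 + 1 = 50 − 10/2 + 1 = 46.

46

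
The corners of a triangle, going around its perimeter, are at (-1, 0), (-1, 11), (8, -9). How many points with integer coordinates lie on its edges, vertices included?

Summing gcd(|Δx|,|Δy|) over the edges gives the boundary count: gcd(0,11) + gcd(9,20) + gcd(9,9) = 11+1+9 = 21.

21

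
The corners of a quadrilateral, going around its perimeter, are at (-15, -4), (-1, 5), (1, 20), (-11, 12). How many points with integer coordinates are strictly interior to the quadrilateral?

By the shoelace formula, twice the signed area is |[(-15)·5 − (-1)·(-4)] + [(-1)·20 − 1·5] + [1·12 − (-11)·20] + [(-11)·(-4) − (-15)·12]| = 352, so the area is 176.
Along each edge there are gcd(|Δx|,|Δy|)+1 lattice points, so counting each shared vertex once the boundary has gcd(14,9) + gcd(2,15) + gcd(12,8) + gcd(4,16) = 1+1+4+4 = 10.
By Pick's theorem A = I + B/2 − 1, so I = 176 − 10/2 + 1 = 172.

172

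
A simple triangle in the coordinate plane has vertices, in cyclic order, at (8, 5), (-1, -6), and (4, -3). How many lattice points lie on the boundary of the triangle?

The number of boundary lattice points is Σ gcd(|Δx|,|Δy|) = gcd(9,11) + gcd(5,3) + gcd(4,8) = 1+1+4 = 6.

6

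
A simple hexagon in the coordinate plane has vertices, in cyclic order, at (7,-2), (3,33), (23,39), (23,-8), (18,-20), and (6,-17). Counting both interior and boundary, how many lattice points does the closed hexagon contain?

969

By the shoelace formula, twice the signed area is |(7·33 − 3·(-2)) + (3·39 − 23·33) + (23·(-8) − 23·39) + (23·(-20) − 18·(-8)) + (18·(-17) − 6·(-20)) + (6·(-2) − 7·(-17))| = 1881, so the area is 1881/2.
Summing gcd(|Δx|,|Δy|) over the edges gives the boundary count: gcd(4,35) + gcd(20,6) + gcd(0,47) + gcd(5,12) + gcd(12,3) + gcd(1,15) = 1+2+47+1+3+1 = 55.
Pick's theorem gives I = A − B/2 + 1 = 1881/2 − 55/2 + 1 = 914, so the closed region contains I + B = 914 + 55 = 969 lattice points.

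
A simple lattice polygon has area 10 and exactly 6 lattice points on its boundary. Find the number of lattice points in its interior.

8

Pick's theorem A = I + B/2 − 1 rearranges to I = A − B/2 + 1 = 10 − 6/2 + 1 = 8.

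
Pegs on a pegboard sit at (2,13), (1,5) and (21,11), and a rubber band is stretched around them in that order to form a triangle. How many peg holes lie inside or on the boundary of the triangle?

By the shoelace formula, twice the signed area is |[2·5 − 1·13] + [1·11 − 21·5] + [21·13 − 2·11]| = 154, so the area is 77.
The number of boundary lattice points is Σ gcd(|Δx|,|Δy|) = gcd(1,8) + gcd(20,6) + gcd(19,2) = 1+2+1 = 4.
Pick's theorem gives I = A − B/2 + 1 = 77 − 4/2 + 1 = 76, so the closed region contains I + B = 76 + 4 = 80 lattice points.

80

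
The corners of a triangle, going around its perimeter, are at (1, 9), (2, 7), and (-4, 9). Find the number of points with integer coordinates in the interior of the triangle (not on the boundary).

2

The shoelace formula gives twice the area as |[1·7 − 2·9] + [2·9 − (-4)·7] + [(-4)·9 − 1·9]| = 10, so the area is 5.
Along each edge there are gcd(|Δx|,|Δy|)+1 lattice points, so counting each shared vertex once the boundary has gcd(1,2) + gcd(6,2) + gcd(5,0) = 1+2+5 = 8.
Pick's theorem gives I = A − B/2 + 1 = 5 − 8/2 + 1 = 2.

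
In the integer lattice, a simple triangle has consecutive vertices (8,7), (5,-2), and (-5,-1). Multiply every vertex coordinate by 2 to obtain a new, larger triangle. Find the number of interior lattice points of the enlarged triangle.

182

The shoelace formula gives twice the area as |(8·(-2) − 5·7) + (5·(-1) − (-5)·(-2)) + ((-5)·7 − 8·(-1))| = 93, so the area is 46.5.
The number of boundary lattice points is Σ gcd(|Δx|,|Δy|) = gcd(3,9) + gcd(10,1) + gcd(13,8) = 3+1+1 = 5.
Scaling by 2 multiplies the area by 2² = 4 (so the new area is 186) and multiplies the boundary lattice-point count by 2, giving 10.
By Pick's theorem, the interior count of the dilated polygon is 186 − 10/2 + 1 = 182.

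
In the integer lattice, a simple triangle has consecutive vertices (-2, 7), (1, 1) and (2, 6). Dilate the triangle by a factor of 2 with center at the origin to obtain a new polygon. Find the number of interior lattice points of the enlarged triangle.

38

By the shoelace formula, twice the signed area is |((-2)·1 − 1·7) + (1·6 − 2·1) + (2·7 − (-2)·6)| = 21, so the area is 21/2.
Summing gcd(|Δx|,|Δy|) over the edges gives the boundary count: gcd(3,6) + gcd(1,5) + gcd(4,1) = 3+1+1 = 5.
Scaling by 2 multiplies the area by 2² = 4 (so the new area is 42) and multiplies the boundary lattice-point count by 2, giving 10.
By Pick's theorem, the interior count of the dilated polygon is 42 − 10/2 + 1 = 38.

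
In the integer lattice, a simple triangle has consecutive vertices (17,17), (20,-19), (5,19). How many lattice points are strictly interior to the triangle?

211

The shoelace formula gives twice the area as |(17·(-19) − 20·17) + (20·19 − 5·(-19)) + (5·17 − 17·19)| = 426, so the area is 213.
Along each edge there are gcd(|Δx|,|Δy|)+1 lattice points, so counting each shared vertex once the boundary has gcd(3,36) + gcd(15,38) + gcd(12,2) = 3+1+2 = 6.
By Pick's theorem A = I + B/2 − 1, so I = 213 − 6/2 + 1 = 211.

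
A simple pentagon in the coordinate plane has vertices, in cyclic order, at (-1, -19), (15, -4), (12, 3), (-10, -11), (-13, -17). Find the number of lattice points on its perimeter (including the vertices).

9

Summing gcd(|Δx|,|Δy|) over the edges gives the boundary count: gcd(16,15) + gcd(3,7) + gcd(22,14) + gcd(3,6) + gcd(12,2) = 1+1+2+3+2 = 9.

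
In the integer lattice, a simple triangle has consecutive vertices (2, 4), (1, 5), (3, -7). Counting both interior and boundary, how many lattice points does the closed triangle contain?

8

Using the shoelace formula, 2A = |[2·5 − 1·4] + [1·(-7) − 3·5] + [3·4 − 2·(-7)]| = 10, so the area is 5.
Along each edge there are gcd(|Δx|,|Δy|)+1 lattice points, so counting each shared vertex once the boundary has gcd(1,1) + gcd(2,12) + gcd(1,11) = 1+2+1 = 4.
Pick's theorem gives I = A − B/2 + 1 = 5 − 4/2 + 1 = 4, so the closed region contains I + B = 4 + 4 = 8 lattice points.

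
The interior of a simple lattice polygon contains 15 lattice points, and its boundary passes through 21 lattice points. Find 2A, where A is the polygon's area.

49

By Pick's theorem, A = I + B/2 − 1 = 15 + 21/2 − 1 = 49/2.
Hence 2A = 49.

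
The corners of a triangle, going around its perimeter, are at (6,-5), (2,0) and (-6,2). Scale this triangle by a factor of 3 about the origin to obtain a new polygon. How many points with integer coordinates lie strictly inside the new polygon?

139

By the shoelace formula, twice the signed area is |[6·0 − 2·(-5)] + [2·2 − (-6)·0] + [(-6)·(-5) − 6·2]| = 32, so the area is 16.
The number of boundary lattice points is Σ gcd(|Δx|,|Δy|) = gcd(4,5) + gcd(8,2) + gcd(12,7) = 1+2+1 = 4.
Scaling by 3 multiplies the area by 3² = 9 (so the new area is 144) and multiplies the boundary lattice-point count by 3, giving 12.
By Pick's theorem, the interior count of the dilated polygon is 144 − 12/2 + 1 = 139.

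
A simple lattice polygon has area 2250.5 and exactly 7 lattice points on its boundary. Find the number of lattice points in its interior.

2248

Pick's theorem A = I + B/2 − 1 rearranges to I = A − B/2 + 1 = 2250.5 − 7/2 + 1 = 2248.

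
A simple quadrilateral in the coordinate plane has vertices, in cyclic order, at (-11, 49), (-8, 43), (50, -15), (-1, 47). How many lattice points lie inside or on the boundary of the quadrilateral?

By the shoelace formula, twice the signed area is |((-11)·43 − (-8)·49) + ((-8)·(-15) − 50·43) + (50·47 − (-1)·(-15)) + ((-1)·49 − (-11)·47)| = 692, so the area is 346.
The number of boundary lattice points is Σ gcd(|Δx|,|Δy|) = gcd(3,6) + gcd(58,58) + gcd(51,62) + gcd(10,2) = 3+58+1+2 = 64.
Pick's theorem gives I = A − B/2 + 1 = 346 − 64/2 + 1 = 315, so the closed region contains I + B = 315 + 64 = 379 lattice points.

379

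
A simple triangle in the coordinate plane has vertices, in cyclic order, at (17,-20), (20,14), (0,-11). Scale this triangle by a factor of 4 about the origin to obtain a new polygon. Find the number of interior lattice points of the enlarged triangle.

4827

By the shoelace formula, twice the signed area is |[17·14 − 20·(-20)] + [20·(-11) − 0·14] + [0·(-20) − 17·(-11)]| = 605, so the area is 605/2.
Summing gcd(|Δx|,|Δy|) over the edges gives the boundary count: gcd(3,34) + gcd(20,25) + gcd(17,9) = 1+5+1 = 7.
Scaling by 4 multiplies the area by 4² = 16 (so the new area is 4840) and multiplies the boundary lattice-point count by 4, giving 28.
By Pick's theorem, the interior count of the dilated polygon is 4840 − 28/2 + 1 = 4827.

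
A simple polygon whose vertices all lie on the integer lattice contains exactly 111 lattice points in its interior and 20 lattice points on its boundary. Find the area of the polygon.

120

Pick's theorem states A = I + B/2 − 1, so A = 111 + 20/2 − 1 = 120.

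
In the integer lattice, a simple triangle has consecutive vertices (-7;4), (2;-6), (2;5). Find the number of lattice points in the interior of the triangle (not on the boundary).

44

The shoelace formula gives twice the area as |((-7)·(-6) − 2·4) + (2·5 − 2·(-6)) + (2·4 − (-7)·5)| = 99, so the area is 49.5.
Along each edge there are gcd(|Δx|,|Δy|)+1 lattice points, so counting each shared vertex once the boundary has gcd(9,10) + gcd(0,11) + gcd(9,1) = 1+11+1 = 13.
Pick's theorem gives I = A − B/2 + 1 = 49.5 − 13/2 + 1 = 44.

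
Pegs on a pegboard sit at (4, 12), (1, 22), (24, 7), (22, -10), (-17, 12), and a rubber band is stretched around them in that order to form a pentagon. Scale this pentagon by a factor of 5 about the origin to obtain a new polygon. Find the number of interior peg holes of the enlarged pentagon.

Using the shoelace formula, 2A = |(4·22 − 1·12) + (1·7 − 24·22) + (24·(-10) − 22·7) + (22·12 − (-17)·(-10)) + ((-17)·12 − 4·12)| = 997, so the area is 498.5.
Summing gcd(|Δx|,|Δy|) over the edges gives the boundary count: gcd(3,10) + gcd(23,15) + gcd(2,17) + gcd(39,22) + gcd(21,0) = 1+1+1+1+21 = 25.
Scaling by 5 multiplies the area by 5² = 25 (so the new area is 24925/2) and multiplies the boundary lattice-point count by 5, giving 125.
By Pick's theorem, the interior count of the dilated polygon is 24925/2 − 125/2 + 1 = 12401.

12401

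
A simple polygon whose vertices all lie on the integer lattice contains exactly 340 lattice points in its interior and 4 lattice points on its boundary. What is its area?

By Pick's theorem, A = I + B/2 − 1 = 340 + 4/2 − 1 = 341.

341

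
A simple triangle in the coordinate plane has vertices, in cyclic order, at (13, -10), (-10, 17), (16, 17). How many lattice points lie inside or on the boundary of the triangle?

The shoelace formula gives twice the area as |[13·17 − (-10)·(-10)] + [(-10)·17 − 16·17] + [16·(-10) − 13·17]| = 702, so the area is 351.
Summing gcd(|Δx|,|Δy|) over the edges gives the boundary count: gcd(23,27) + gcd(26,0) + gcd(3,27) = 1+26+3 = 30.
Pick's theorem gives I = A − B/2 + 1 = 351 − 30/2 + 1 = 337, so the closed region contains I + B = 337 + 30 = 367 lattice points.

367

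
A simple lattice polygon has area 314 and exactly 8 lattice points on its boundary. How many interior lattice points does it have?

From Pick's theorem, I = A − B/2 + 1 = 314 − 8/2 + 1 = 311.

311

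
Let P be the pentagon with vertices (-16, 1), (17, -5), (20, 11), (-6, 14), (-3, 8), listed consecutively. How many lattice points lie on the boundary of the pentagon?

Along each edge there are gcd(|Δx|,|Δy|)+1 lattice points, so counting each shared vertex once the boundary has gcd(33,6) + gcd(3,16) + gcd(26,3) + gcd(3,6) + gcd(13,7) = 3+1+1+3+1 = 9.

9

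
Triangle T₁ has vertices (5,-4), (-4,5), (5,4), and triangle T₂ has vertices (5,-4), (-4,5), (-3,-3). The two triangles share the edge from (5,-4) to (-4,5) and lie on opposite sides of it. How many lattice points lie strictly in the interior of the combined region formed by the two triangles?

63

The union is the simple quadrilateral with vertices (5,-4), (5,4), (-4,5), (-3,-3) in order.
Using the shoelace formula, 2A = |[5·4 − 5·(-4)] + [5·5 − (-4)·4] + [(-4)·(-3) − (-3)·5] + [(-3)·(-4) − 5·(-3)]| = 135, so the area is 135/2.
Summing gcd(|Δx|,|Δy|) over the edges gives the boundary count: gcd(0,8) + gcd(9,1) + gcd(1,8) + gcd(8,1) = 8+1+1+1 = 11.
By Pick's theorem I = A − B/2 + 1 = 135/2 − 11/2 + 1 = 63.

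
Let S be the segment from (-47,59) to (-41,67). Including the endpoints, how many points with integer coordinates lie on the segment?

The number of lattice points on a segment between lattice points is gcd(|Δx|,|Δy|) + 1 = gcd(6,8) + 1 = 2 + 1 = 3.

3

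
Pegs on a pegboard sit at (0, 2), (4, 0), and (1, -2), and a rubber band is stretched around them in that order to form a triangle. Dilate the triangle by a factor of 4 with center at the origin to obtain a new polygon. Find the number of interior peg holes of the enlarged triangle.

By the shoelace formula, twice the signed area is |[0·0 − 4·2] + [4·(-2) − 1·0] + [1·2 − 0·(-2)]| = 14, so the area is 7.
Summing gcd(|Δx|,|Δy|) over the edges gives the boundary count: gcd(4,2) + gcd(3,2) + gcd(1,4) = 2+1+1 = 4.
Scaling by 4 multiplies the area by 4² = 16 (so the new area is 112) and multiplies the boundary lattice-point count by 4, giving 16.
By Pick's theorem, the interior count of the dilated polygon is 112 − 16/2 + 1 = 105.

105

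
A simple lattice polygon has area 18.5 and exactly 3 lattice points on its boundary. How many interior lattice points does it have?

18

From Pick's theorem, I = A − B/2 + 1 = 18.5 − 3/2 + 1 = 18.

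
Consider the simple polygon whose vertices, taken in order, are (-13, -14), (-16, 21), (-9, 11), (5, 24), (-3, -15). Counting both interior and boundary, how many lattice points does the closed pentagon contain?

The shoelace formula gives twice the area as |[(-13)·21 − (-16)·(-14)] + [(-16)·11 − (-9)·21] + [(-9)·24 − 5·11] + [5·(-15) − (-3)·24] + [(-3)·(-14) − (-13)·(-15)]| = 911, so the area is 911/2.
Along each edge there are gcd(|Δx|,|Δy|)+1 lattice points, so counting each shared vertex once the boundary has gcd(3,35) + gcd(7,10) + gcd(14,13) + gcd(8,39) + gcd(10,1) = 1+1+1+1+1 = 5.
Pick's theorem gives I = A − B/2 + 1 = 911/2 − 5/2 + 1 = 454, so the closed region contains I + B = 454 + 5 = 459 lattice points.

459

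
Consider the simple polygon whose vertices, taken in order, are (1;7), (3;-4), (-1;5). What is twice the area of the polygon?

26

The shoelace formula gives twice the area as |(1·(-4) − 3·7) + (3·5 − (-1)·(-4)) + ((-1)·7 − 1·5)| = 26, so the area is 13.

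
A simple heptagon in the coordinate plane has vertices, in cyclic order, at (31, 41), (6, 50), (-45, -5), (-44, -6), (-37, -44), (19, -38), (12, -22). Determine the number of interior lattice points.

4368

The shoelace formula gives twice the area as |(31·50 − 6·41) + (6·(-5) − (-45)·50) + ((-45)·(-6) − (-44)·(-5)) + ((-44)·(-44) − (-37)·(-6)) + ((-37)·(-38) − 19·(-44)) + (19·(-22) − 12·(-38)) + (12·41 − 31·(-22))| = 8742, so the area is 4371.
The number of boundary lattice points is Σ gcd(|Δx|,|Δy|) = gcd(25,9) + gcd(51,55) + gcd(1,1) + gcd(7,38) + gcd(56,6) + gcd(7,16) + gcd(19,63) = 1+1+1+1+2+1+1 = 8.
By Pick's theorem A = I + B/2 − 1, so I = 4371 − 8/2 + 1 = 4368.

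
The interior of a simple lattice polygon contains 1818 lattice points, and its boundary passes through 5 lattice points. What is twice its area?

3639

By Pick's theorem, A = I + B/2 − 1 = 1818 + 5/2 − 1 = 3639/2.
Hence 2A = 3639.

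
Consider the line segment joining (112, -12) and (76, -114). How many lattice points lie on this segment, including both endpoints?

The number of lattice points on a segment between lattice points is gcd(|Δx|,|Δy|) + 1 = gcd(36,102) + 1 = 6 + 1 = 7.

7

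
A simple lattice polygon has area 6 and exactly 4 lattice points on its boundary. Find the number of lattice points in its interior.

From Pick's theorem, I = A − B/2 + 1 = 6 − 4/2 + 1 = 5.

5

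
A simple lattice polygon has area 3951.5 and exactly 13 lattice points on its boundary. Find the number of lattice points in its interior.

3946

From Pick's theorem, I = A − B/2 + 1 = 3951.5 − 13/2 + 1 = 3946.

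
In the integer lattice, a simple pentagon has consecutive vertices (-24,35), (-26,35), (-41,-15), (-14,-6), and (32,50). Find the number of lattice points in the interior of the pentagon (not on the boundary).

The shoelace formula gives twice the area as |[(-24)·35 − (-26)·35] + [(-26)·(-15) − (-41)·35] + [(-41)·(-6) − (-14)·(-15)] + [(-14)·50 − 32·(-6)] + [32·35 − (-24)·50]| = 3743, so the area is 1871.5.
Summing gcd(|Δx|,|Δy|) over the edges gives the boundary count: gcd(2,0) + gcd(15,50) + gcd(27,9) + gcd(46,56) + gcd(56,15) = 2+5+9+2+1 = 19.
By Pick's theorem A = I + B/2 − 1, so I = 1871.5 − 19/2 + 1 = 1863.

1863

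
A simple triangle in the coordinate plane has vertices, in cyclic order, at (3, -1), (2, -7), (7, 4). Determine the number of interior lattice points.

9

Using the shoelace formula, 2A = |[3·(-7) − 2·(-1)] + [2·4 − 7·(-7)] + [7·(-1) − 3·4]| = 19, so the area is 19/2.
Summing gcd(|Δx|,|Δy|) over the edges gives the boundary count: gcd(1,6) + gcd(5,11) + gcd(4,5) = 1+1+1 = 3.
By Pick's theorem A = I + B/2 − 1, so I = 19/2 − 3/2 + 1 = 9.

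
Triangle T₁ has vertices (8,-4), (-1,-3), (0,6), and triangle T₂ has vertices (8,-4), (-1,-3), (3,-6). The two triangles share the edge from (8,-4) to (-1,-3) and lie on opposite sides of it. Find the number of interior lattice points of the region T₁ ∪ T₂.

51

The union is the simple quadrilateral with vertices (8,-4), (0,6), (-1,-3), (3,-6) in order.
By the shoelace formula, twice the signed area is |(8·6 − 0·(-4)) + (0·(-3) − (-1)·6) + ((-1)·(-6) − 3·(-3)) + (3·(-4) − 8·(-6))| = 105, so the area is 105/2.
The number of boundary lattice points is Σ gcd(|Δx|,|Δy|) = gcd(8,10) + gcd(1,9) + gcd(4,3) + gcd(5,2) = 2+1+1+1 = 5.
By Pick's theorem I = A − B/2 + 1 = 105/2 − 5/2 + 1 = 51.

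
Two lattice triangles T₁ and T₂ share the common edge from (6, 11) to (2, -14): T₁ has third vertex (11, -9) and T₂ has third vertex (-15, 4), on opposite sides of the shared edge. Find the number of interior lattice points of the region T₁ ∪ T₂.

345

The union is the simple quadrilateral with vertices (6, 11), (11, -9), (2, -14), (-15, 4) in order.
Using the shoelace formula, 2A = |(6·(-9) − 11·11) + (11·(-14) − 2·(-9)) + (2·4 − (-15)·(-14)) + ((-15)·11 − 6·4)| = 702, so the area is 351.
The number of boundary lattice points is Σ gcd(|Δx|,|Δy|) = gcd(5,20) + gcd(9,5) + gcd(17,18) + gcd(21,7) = 5+1+1+7 = 14.
By Pick's theorem I = A − B/2 + 1 = 351 − 14/2 + 1 = 345.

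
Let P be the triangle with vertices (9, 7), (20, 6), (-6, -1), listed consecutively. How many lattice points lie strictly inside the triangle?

51

Using the shoelace formula, 2A = |(9·6 − 20·7) + (20·(-1) − (-6)·6) + ((-6)·7 − 9·(-1))| = 103, so the area is 51.5.
The number of boundary lattice points is Σ gcd(|Δx|,|Δy|) = gcd(11,1) + gcd(26,7) + gcd(15,8) = 1+1+1 = 3.
By Pick's theorem A = I + B/2 − 1, so I = 51.5 − 3/2 + 1 = 51.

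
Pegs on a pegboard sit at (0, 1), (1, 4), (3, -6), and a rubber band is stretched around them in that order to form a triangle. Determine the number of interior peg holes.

Using the shoelace formula, 2A = |[0·4 − 1·1] + [1·(-6) − 3·4] + [3·1 − 0·(-6)]| = 16, so the area is 8.
Summing gcd(|Δx|,|Δy|) over the edges gives the boundary count: gcd(1,3) + gcd(2,10) + gcd(3,7) = 1+2+1 = 4.
By Pick's theorem A = I + B/2 − 1, so I = 8 − 4/2 + 1 = 7.

7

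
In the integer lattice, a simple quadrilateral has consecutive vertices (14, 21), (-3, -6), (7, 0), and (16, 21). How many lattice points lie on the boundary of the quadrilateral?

8

Along each edge there are gcd(|Δx|,|Δy|)+1 lattice points, so counting each shared vertex once the boundary has gcd(17,27) + gcd(10,6) + gcd(9,21) + gcd(2,0) = 1+2+3+2 = 8.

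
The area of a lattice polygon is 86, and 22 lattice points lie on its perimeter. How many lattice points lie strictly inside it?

Pick's theorem A = I + B/2 − 1 rearranges to I = A − B/2 + 1 = 86 − 22/2 + 1 = 76.

76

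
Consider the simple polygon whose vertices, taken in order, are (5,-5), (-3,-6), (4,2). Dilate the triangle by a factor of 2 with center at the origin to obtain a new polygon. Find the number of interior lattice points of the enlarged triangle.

112

Using the shoelace formula, 2A = |[5·(-6) − (-3)·(-5)] + [(-3)·2 − 4·(-6)] + [4·(-5) − 5·2]| = 57, so the area is 57/2.
Summing gcd(|Δx|,|Δy|) over the edges gives the boundary count: gcd(8,1) + gcd(7,8) + gcd(1,7) = 1+1+1 = 3.
Scaling by 2 multiplies the area by 2² = 4 (so the new area is 114) and multiplies the boundary lattice-point count by 2, giving 6.
By Pick's theorem, the interior count of the dilated polygon is 114 − 6/2 + 1 = 112.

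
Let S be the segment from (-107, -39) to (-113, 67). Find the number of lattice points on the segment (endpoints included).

3

The number of lattice points on a segment between lattice points is gcd(|Δx|,|Δy|) + 1 = gcd(6,106) + 1 = 2 + 1 = 3.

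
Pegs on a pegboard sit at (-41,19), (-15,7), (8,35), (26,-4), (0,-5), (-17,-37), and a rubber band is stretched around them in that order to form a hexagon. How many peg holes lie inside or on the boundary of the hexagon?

1799

By the shoelace formula, twice the signed area is |[(-41)·7 − (-15)·19] + [(-15)·35 − 8·7] + [8·(-4) − 26·35] + [26·(-5) − 0·(-4)] + [0·(-37) − (-17)·(-5)] + [(-17)·19 − (-41)·(-37)]| = 3580, so the area is 1790.
Summing gcd(|Δx|,|Δy|) over the edges gives the boundary count: gcd(26,12) + gcd(23,28) + gcd(18,39) + gcd(26,1) + gcd(17,32) + gcd(24,56) = 2+1+3+1+1+8 = 16.
Pick's theorem gives I = A − B/2 + 1 = 1790 − 16/2 + 1 = 1783, so the closed region contains I + B = 1783 + 16 = 1799 lattice points.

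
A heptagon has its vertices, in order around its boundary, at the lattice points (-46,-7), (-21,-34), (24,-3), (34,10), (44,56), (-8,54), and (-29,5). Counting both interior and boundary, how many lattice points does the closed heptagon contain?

By the shoelace formula, twice the signed area is |((-46)·(-34) − (-21)·(-7)) + ((-21)·(-3) − 24·(-34)) + (24·10 − 34·(-3)) + (34·56 − 44·10) + (44·54 − (-8)·56) + ((-8)·5 − (-29)·54) + ((-29)·(-7) − (-46)·5)| = 8885, so the area is 8885/2.
Summing gcd(|Δx|,|Δy|) over the edges gives the boundary count: gcd(25,27) + gcd(45,31) + gcd(10,13) + gcd(10,46) + gcd(52,2) + gcd(21,49) + gcd(17,12) = 1+1+1+2+2+7+1 = 15.
Pick's theorem gives I = A − B/2 + 1 = 8885/2 − 15/2 + 1 = 4436, so the closed region contains I + B = 4436 + 15 = 4451 lattice points.

4451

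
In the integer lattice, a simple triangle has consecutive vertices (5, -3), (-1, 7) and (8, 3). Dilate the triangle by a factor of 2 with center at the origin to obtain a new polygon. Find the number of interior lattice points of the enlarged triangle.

The shoelace formula gives twice the area as |(5·7 − (-1)·(-3)) + ((-1)·3 − 8·7) + (8·(-3) − 5·3)| = 66, so the area is 33.
The number of boundary lattice points is Σ gcd(|Δx|,|Δy|) = gcd(6,10) + gcd(9,4) + gcd(3,6) = 2+1+3 = 6.
Scaling by 2 multiplies the area by 2² = 4 (so the new area is 132) and multiplies the boundary lattice-point count by 2, giving 12.
By Pick's theorem, the interior count of the dilated polygon is 132 − 12/2 + 1 = 127.

127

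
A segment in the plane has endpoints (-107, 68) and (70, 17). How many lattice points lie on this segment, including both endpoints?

The number of lattice points on a segment between lattice points is gcd(|Δx|,|Δy|) + 1 = gcd(177,51) + 1 = 3 + 1 = 4.

4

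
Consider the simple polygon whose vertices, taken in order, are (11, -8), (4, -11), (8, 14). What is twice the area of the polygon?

163

The shoelace formula gives twice the area as |(11·(-11) − 4·(-8)) + (4·14 − 8·(-11)) + (8·(-8) − 11·14)| = 163, so the area is 163/2.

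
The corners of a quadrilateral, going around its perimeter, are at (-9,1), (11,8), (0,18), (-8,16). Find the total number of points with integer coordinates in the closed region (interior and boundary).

201

Using the shoelace formula, 2A = |[(-9)·8 − 11·1] + [11·18 − 0·8] + [0·16 − (-8)·18] + [(-8)·1 − (-9)·16]| = 395, so the area is 395/2.
Along each edge there are gcd(|Δx|,|Δy|)+1 lattice points, so counting each shared vertex once the boundary has gcd(20,7) + gcd(11,10) + gcd(8,2) + gcd(1,15) = 1+1+2+1 = 5.
Pick's theorem gives I = A − B/2 + 1 = 395/2 − 5/2 + 1 = 196, so the closed region contains I + B = 196 + 5 = 201 lattice points.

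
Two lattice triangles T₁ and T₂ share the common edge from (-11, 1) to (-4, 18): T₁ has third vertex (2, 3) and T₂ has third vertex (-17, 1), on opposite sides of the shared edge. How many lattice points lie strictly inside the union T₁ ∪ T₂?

150

The union is the simple quadrilateral with vertices (-11, 1), (2, 3), (-4, 18), (-17, 1) in order.
Using the shoelace formula, 2A = |((-11)·3 − 2·1) + (2·18 − (-4)·3) + ((-4)·1 − (-17)·18) + ((-17)·1 − (-11)·1)| = 309, so the area is 309/2.
Along each edge there are gcd(|Δx|,|Δy|)+1 lattice points, so counting each shared vertex once the boundary has gcd(13,2) + gcd(6,15) + gcd(13,17) + gcd(6,0) = 1+3+1+6 = 11.
By Pick's theorem I = A − B/2 + 1 = 309/2 − 11/2 + 1 = 150.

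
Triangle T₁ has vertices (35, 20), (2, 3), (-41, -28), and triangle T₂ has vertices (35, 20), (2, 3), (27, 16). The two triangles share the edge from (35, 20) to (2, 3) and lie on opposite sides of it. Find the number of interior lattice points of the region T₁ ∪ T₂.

144

The union is the simple quadrilateral with vertices (35, 20), (-41, -28), (2, 3), (27, 16) in order.
Using the shoelace formula, 2A = |[35·(-28) − (-41)·20] + [(-41)·3 − 2·(-28)] + [2·16 − 27·3] + [27·20 − 35·16]| = 296, so the area is 148.
Along each edge there are gcd(|Δx|,|Δy|)+1 lattice points, so counting each shared vertex once the boundary has gcd(76,48) + gcd(43,31) + gcd(25,13) + gcd(8,4) = 4+1+1+4 = 10.
By Pick's theorem I = A − B/2 + 1 = 148 − 10/2 + 1 = 144.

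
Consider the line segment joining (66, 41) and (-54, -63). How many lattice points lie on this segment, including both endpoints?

9

The number of lattice points on a segment between lattice points is gcd(|Δx|,|Δy|) + 1 = gcd(120,104) + 1 = 8 + 1 = 9.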